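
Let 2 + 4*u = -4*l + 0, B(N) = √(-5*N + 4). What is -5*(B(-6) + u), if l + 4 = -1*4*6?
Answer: -275/2 - 5*√34 ≈ -166.65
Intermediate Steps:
B(N) = √(4 - 5*N)
l = -28 (l = -4 - 1*4*6 = -4 - 4*6 = -4 - 24 = -28)
u = 55/2 (u = -½ + (-4*(-28) + 0)/4 = -½ + (112 + 0)/4 = -½ + (¼)*112 = -½ + 28 = 55/2 ≈ 27.500)
-5*(B(-6) + u) = -5*(√(4 - 5*(-6)) + 55/2) = -5*(√(4 + 30) + 55/2) = -5*(√34 + 55/2) = -5*(55/2 + √34) = -275/2 - 5*√34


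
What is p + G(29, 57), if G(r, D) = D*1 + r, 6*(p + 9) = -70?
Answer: 196/3 ≈ 65.333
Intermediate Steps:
p = -62/3 (p = -9 + (1/6)*(-70) = -9 - 35/3 = -62/3 ≈ -20.667)
G(r, D) = D + r
p + G(29, 57) = -62/3 + (57 + 29) = -62/3 + 86 = 196/3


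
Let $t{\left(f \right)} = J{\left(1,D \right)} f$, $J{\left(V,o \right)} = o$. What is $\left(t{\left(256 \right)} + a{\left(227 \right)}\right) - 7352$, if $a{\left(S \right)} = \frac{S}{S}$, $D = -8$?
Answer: $-9399$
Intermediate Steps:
$t{\left(f \right)} = - 8 f$
$a{\left(S \right)} = 1$
$\left(t{\left(256 \right)} + a{\left(227 \right)}\right) - 7352 = \left(\left(-8\right) 256 + 1\right) - 7352 = \left(-2048 + 1\right) - 7352 = -2047 - 7352 = -9399$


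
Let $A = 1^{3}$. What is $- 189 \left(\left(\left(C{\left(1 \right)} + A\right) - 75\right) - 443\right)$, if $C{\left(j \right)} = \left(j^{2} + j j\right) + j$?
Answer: $97146$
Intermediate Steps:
$A = 1$
$C{\left(j \right)} = j + 2 j^{2}$ ($C{\left(j \right)} = \left(j^{2} + j^{2}\right) + j = 2 j^{2} + j = j + 2 j^{2}$)
$- 189 \left(\left(\left(C{\left(1 \right)} + A\right) - 75\right) - 443\right) = - 189 \left(\left(\left(1 \left(1 + 2 \cdot 1\right) + 1\right) - 75\right) - 443\right) = - 189 \left(\left(\left(1 \left(1 + 2\right) + 1\right) - 75\right) - 443\right) = - 189 \left(\left(\left(1 \cdot 3 + 1\right) - 75\right) - 443\right) = - 189 \left(\left(\left(3 + 1\right) - 75\right) - 443\right) = - 189 \left(\left(4 - 75\right) - 443\right) = - 189 \left(-71 - 443\right) = \left(-189\right) \left(-514\right) = 97146$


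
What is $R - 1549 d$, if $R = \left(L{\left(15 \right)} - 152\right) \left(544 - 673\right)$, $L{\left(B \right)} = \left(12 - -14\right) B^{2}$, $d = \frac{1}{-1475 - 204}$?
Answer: $- \frac{1234133969}{1679} \approx -7.3504 \cdot 10^{5}$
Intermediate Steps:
$d = - \frac{1}{1679}$ ($d = \frac{1}{-1679} = - \frac{1}{1679} \approx -0.00059559$)
$L{\left(B \right)} = 26 B^{2}$ ($L{\left(B \right)} = \left(12 + 14\right) B^{2} = 26 B^{2}$)
$R = -735042$ ($R = \left(26 \cdot 15^{2} - 152\right) \left(544 - 673\right) = \left(26 \cdot 225 - 152\right) \left(-129\right) = \left(5850 - 152\right) \left(-129\right) = 5698 \left(-129\right) = -735042$)
$R - 1549 d = -735042 - - \frac{1549}{1679} = -735042 + \frac{1549}{1679} = - \frac{1234133969}{1679}$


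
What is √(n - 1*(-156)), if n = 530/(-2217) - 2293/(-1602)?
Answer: 5*√979180100578/394626 ≈ 12.538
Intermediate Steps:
n = 1411507/1183878 (n = 530*(-1/2217) - 2293*(-1/1602) = -530/2217 + 2293/1602 = 1411507/1183878 ≈ 1.1923)
√(n - 1*(-156)) = √(1411507/1183878 - 1*(-156)) = √(1411507/1183878 + 156) = √(186096475/1183878) = 5*√979180100578/394626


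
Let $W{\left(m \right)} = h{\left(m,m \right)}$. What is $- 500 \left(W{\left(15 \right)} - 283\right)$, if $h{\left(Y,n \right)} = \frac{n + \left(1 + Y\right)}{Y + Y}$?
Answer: $\frac{422950}{3} \approx 1.4098 \cdot 10^{5}$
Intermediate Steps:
$h{\left(Y,n \right)} = \frac{1 + Y + n}{2 Y}$
$W{\left(m \right)} = \frac{1 + 2 m}{2 m}$ ($W{\left(m \right)} = \frac{1 + m + m}{2 m} = \frac{1 + 2 m}{2 m}$)
$- 500 \left(W{\left(15 \right)} - 283\right) = - 500 \left(\frac{\frac{1}{2} + 15}{15} - 283\right) = - 500 \left(\frac{1}{15} \cdot \frac{31}{2} - 283\right) = - 500 \left(\frac{31}{30} - 283\right) = \left(-500\right) \left(- \frac{8459}{30}\right) = \frac{422950}{3}$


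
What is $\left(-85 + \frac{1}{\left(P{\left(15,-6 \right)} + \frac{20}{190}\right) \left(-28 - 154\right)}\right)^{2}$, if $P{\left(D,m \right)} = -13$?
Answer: $\frac{14365092997161}{1988268100} \approx 7224.9$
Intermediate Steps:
$\left(-85 + \frac{1}{\left(P{\left(15,-6 \right)} + \frac{20}{190}\right) \left(-28 - 154\right)}\right)^{2} = \left(-85 + \frac{1}{\left(-13 + \frac{20}{190}\right) \left(-28 - 154\right)}\right)^{2} = \left(-85 + \frac{1}{\left(-13 + 20 \cdot \frac{1}{190}\right) \left(-182\right)}\right)^{2} = \left(-85 + \frac{1}{\left(-13 + \frac{2}{19}\right) \left(-182\right)}\right)^{2} = \left(-85 + \frac{1}{\left(- \frac{245}{19}\right) \left(-182\right)}\right)^{2} = \left(-85 + \frac{1}{\frac{44590}{19}}\right)^{2} = \left(-85 + \frac{19}{44590}\right)^{2} = \left(- \frac{3790131}{44590}\right)^{2} = \frac{14365092997161}{1988268100}$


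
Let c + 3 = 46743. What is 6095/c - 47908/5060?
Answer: -110418961/11825220 ≈ -9.3376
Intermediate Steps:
c = 46740 (c = -3 + 46743 = 46740)
6095/c - 47908/5060 = 6095/46740 - 47908/5060 = 6095*(1/46740) - 47908*1/5060 = 1219/9348 - 11977/1265 = -110418961/11825220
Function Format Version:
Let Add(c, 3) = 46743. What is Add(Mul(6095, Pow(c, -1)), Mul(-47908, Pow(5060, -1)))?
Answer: Rational(-110418961, 11825220) ≈ -9.3376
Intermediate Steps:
c = 46740 (c = Add(-3, 46743) = 46740)
Add(Mul(6095, Pow(c, -1)), Mul(-47908, Pow(5060, -1))) = Add(Mul(6095, Pow(46740, -1)), Mul(-47908, Pow(5060, -1))) = Add(Mul(6095, Rational(1, 46740)), Mul(-47908, Rational(1, 5060))) = Add(Rational(1219, 9348), Rational(-11977, 1265)) = Rational(-110418961, 11825220)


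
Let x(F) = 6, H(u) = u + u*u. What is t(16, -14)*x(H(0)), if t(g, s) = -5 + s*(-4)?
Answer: 306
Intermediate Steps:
H(u) = u + u²
t(g, s) = -5 - 4*s
t(16, -14)*x(H(0)) = (-5 - 4*(-14))*6 = (-5 + 56)*6 = 51*6 = 306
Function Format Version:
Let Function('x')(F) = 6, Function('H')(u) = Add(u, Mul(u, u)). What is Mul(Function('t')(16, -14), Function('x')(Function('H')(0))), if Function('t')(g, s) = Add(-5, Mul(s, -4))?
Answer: 306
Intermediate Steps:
Function('H')(u) = Add(u, Pow(u, 2))
Function('t')(g, s) = Add(-5, Mul(-4, s))
Mul(Function('t')(16, -14), Function('x')(Function('H')(0))) = Mul(Add(-5, Mul(-4, -14)), 6) = Mul(Add(-5, 56), 6) = Mul(51, 6) = 306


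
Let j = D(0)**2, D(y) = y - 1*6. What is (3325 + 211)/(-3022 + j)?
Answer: -1768/1493 ≈ -1.1842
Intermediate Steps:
D(y) = -6 + y (D(y) = y - 6 = -6 + y)
j = 36 (j = (-6 + 0)**2 = (-6)**2 = 36)
(3325 + 211)/(-3022 + j) = (3325 + 211)/(-3022 + 36) = 3536/(-2986) = 3536*(-1/2986) = -1768/1493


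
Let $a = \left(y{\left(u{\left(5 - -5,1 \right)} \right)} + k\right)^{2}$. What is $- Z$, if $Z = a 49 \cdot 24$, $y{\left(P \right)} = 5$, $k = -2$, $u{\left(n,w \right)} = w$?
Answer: $-10584$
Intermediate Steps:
$a = 9$ ($a = \left(5 - 2\right)^{2} = 3^{2} = 9$)
$Z = 10584$ ($Z = 9 \cdot 49 \cdot 24 = 441 \cdot 24 = 10584$)
$- Z = \left(-1\right) 10584 = -10584$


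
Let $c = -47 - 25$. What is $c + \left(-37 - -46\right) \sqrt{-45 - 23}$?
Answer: $-72 + 18 i \sqrt{17} \approx -72.0 + 74.216 i$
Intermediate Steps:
$c = -72$
$c + \left(-37 - -46\right) \sqrt{-45 - 23} = -72 + \left(-37 - -46\right) \sqrt{-45 - 23} = -72 + \left(-37 + 46\right) \sqrt{-68} = -72 + 9 \cdot 2 i \sqrt{17} = -72 + 18 i \sqrt{17}$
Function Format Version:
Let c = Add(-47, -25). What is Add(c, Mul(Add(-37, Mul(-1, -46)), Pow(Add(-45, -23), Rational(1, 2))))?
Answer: Add(-72, Mul(18, I, Pow(17, Rational(1, 2)))) ≈ Add(-72.000, Mul(74.216, I))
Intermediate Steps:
c = -72
Add(c, Mul(Add(-37, Mul(-1, -46)), Pow(Add(-45, -23), Rational(1, 2)))) = Add(-72, Mul(Add(-37, Mul(-1, -46)), Pow(Add(-45, -23), Rational(1, 2)))) = Add(-72, Mul(Add(-37, 46), Pow(-68, Rational(1, 2)))) = Add(-72, Mul(9, Mul(2, I, Pow(17, Rational(1, 2))))) = Add(-72, Mul(18, I, Pow(17, Rational(1, 2))))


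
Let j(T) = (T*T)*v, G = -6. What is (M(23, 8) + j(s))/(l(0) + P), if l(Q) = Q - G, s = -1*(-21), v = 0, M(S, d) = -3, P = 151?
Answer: -3/157 ≈ -0.019108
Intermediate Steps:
s = 21
l(Q) = 6 + Q (l(Q) = Q - 1*(-6) = Q + 6 = 6 + Q)
j(T) = 0 (j(T) = (T*T)*0 = T²*0 = 0)
(M(23, 8) + j(s))/(l(0) + P) = (-3 + 0)/((6 + 0) + 151) = -3/(6 + 151) = -3/157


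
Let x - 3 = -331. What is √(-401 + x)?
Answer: 27*I ≈ 27.0*I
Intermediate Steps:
x = -328 (x = 3 - 331 = -328)
√(-401 + x) = √(-401 - 328) = √(-729) = 27*I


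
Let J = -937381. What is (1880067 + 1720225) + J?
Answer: 2662911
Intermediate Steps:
(1880067 + 1720225) + J = (1880067 + 1720225) - 937381 = 3600292 - 937381 = 2662911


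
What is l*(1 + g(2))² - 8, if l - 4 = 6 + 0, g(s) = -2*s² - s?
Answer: 802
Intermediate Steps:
g(s) = -s - 2*s²
l = 10 (l = 4 + (6 + 0) = 4 + 6 = 10)
l*(1 + g(2))² - 8 = 10*(1 - 1*2*(1 + 2*2))² - 8 = 10*(1 - 1*2*(1 + 4))² - 8 = 10*(1 - 1*2*5)² - 8 = 10*(1 - 10)² - 8 = 10*(-9)² - 8 = 10*81 - 8 = 810 - 8 = 802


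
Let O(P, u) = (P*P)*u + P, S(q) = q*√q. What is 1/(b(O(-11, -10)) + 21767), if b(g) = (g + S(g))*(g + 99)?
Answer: 1391729/2293504680852565 - 1369962*I*√1221/2293504680852565 ≈ 6.0681e-10 - 2.0872e-8*I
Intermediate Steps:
S(q) = q^(3/2)
O(P, u) = P + u*P² (O(P, u) = P²*u + P = u*P² + P = P + u*P²)
b(g) = (99 + g)*(g + g^(3/2)) (b(g) = (g + g^(3/2))*(g + 99) = (g + g^(3/2))*(99 + g) = (99 + g)*(g + g^(3/2)))
1/(b(O(-11, -10)) + 21767) = 1/(((-11*(1 - 11*(-10)))² + (-11*(1 - 11*(-10)))^(5/2) + 99*(-11*(1 - 11*(-10))) + 99*(-11*(1 - 11*(-10)))^(3/2)) + 21767) = 1/(((-11*(1 + 110))² + (-11*(1 + 110))^(5/2) + 99*(-11*(1 + 110)) + 99*(-11*(1 + 110))^(3/2)) + 21767) = 1/(((-11*111)² + (-11*111)^(5/2) + 99*(-11*111) + 99*(-11*111)^(3/2)) + 21767) = 1/(((-1221)² + (-1221)^(5/2) + 99*(-1221) + 99*(-1221)^(3/2)) + 21767) = 1/((1490841 + 1490841*I*√1221 - 120879 + 99*(-1221*I*√1221)) + 21767) = 1/((1490841 + 1490841*I*√1221 - 120879 - 120879*I*√1221) + 21767) = 1/((1369962 + 1369962*I*√1221) + 21767) = 1/(1391729 + 1369962*I*√1221)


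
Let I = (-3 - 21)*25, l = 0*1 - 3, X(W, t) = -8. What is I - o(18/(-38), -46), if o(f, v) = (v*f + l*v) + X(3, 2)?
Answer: -14284/19 ≈ -751.79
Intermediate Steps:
l = -3 (l = 0 - 3 = -3)
I = -600 (I = -24*25 = -600)
o(f, v) = -8 - 3*v + f*v (o(f, v) = (v*f - 3*v) - 8 = (f*v - 3*v) - 8 = (-3*v + f*v) - 8 = -8 - 3*v + f*v)
I - o(18/(-38), -46) = -600 - (-8 - 3*(-46) + (18/(-38))*(-46)) = -600 - (-8 + 138 + (18*(-1/38))*(-46)) = -600 - (-8 + 138 - 9/19*(-46)) = -600 - (-8 + 138 + 414/19) = -600 - 1*2884/19 = -600 - 2884/19 = -14284/19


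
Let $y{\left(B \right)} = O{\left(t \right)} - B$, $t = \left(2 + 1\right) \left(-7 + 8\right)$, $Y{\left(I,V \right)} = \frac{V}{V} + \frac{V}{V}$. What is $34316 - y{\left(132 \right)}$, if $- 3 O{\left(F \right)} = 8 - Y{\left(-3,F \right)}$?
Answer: $34450$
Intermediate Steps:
$Y{\left(I,V \right)} = 2$ ($Y{\left(I,V \right)} = 1 + 1 = 2$)
$t = 3$ ($t = 3 \cdot 1 = 3$)
$O{\left(F \right)} = -2$ ($O{\left(F \right)} = - \frac{8 - 2}{3} = \left(- \frac{1}{3}\right) 6 = -2$)
$y{\left(B \right)} = -2 - B$
$34316 - y{\left(132 \right)} = 34316 - \left(-2 - 132\right) = 34316 - -134 = 34316 + 134 = 34450$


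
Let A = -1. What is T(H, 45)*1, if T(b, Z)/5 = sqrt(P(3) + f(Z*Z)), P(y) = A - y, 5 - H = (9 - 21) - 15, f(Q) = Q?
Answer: 5*sqrt(2021) ≈ 224.78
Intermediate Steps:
H = 32 (H = 5 - ((9 - 21) - 15) = 5 - (-12 - 15) = 5 - 1*(-27) = 5 + 27 = 32)
P(y) = -1 - y
T(b, Z) = 5*sqrt(-4 + Z**2) (T(b, Z) = 5*sqrt((-1 - 1*3) + Z*Z) = 5*sqrt((-1 - 3) + Z**2) = 5*sqrt(-4 + Z**2))
T(H, 45)*1 = (5*sqrt(-4 + 45**2))*1 = (5*sqrt(-4 + 2025))*1 = (5*sqrt(2021))*1 = 5*sqrt(2021)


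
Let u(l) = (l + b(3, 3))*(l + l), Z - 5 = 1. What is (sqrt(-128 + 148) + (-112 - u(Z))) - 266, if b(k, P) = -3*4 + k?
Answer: -342 + 2*sqrt(5) ≈ -337.53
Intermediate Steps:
b(k, P) = -12 + k
Z = 6 (Z = 5 + 1 = 6)
u(l) = 2*l*(-9 + l) (u(l) = (l + (-12 + 3))*(l + l) = (l - 9)*(2*l) = (-9 + l)*(2*l) = 2*l*(-9 + l))
(sqrt(-128 + 148) + (-112 - u(Z))) - 266 = (sqrt(-128 + 148) + (-112 - 2*6*(-9 + 6))) - 266 = (sqrt(20) + (-112 - 2*6*(-3))) - 266 = (2*sqrt(5) + (-112 - 1*(-36))) - 266 = (2*sqrt(5) + (-112 + 36)) - 266 = (2*sqrt(5) - 76) - 266 = (-76 + 2*sqrt(5)) - 266 = -342 + 2*sqrt(5)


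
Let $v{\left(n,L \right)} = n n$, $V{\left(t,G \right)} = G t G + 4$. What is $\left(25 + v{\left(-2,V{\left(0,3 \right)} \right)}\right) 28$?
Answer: $812$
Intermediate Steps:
$V{\left(t,G \right)} = 4 + t G^{2}$ ($V{\left(t,G \right)} = t G^{2} + 4 = 4 + t G^{2}$)
$v{\left(n,L \right)} = n^{2}$
$\left(25 + v{\left(-2,V{\left(0,3 \right)} \right)}\right) 28 = \left(25 + \left(-2\right)^{2}\right) 28 = \left(25 + 4\right) 28 = 29 \cdot 28 = 812$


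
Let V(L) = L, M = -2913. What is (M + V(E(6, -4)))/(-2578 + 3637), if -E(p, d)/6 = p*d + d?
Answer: -915/353 ≈ -2.5921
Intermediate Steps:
E(p, d) = -6*d - 6*d*p (E(p, d) = -6*(p*d + d) = -6*(d*p + d) = -6*(d + d*p) = -6*d - 6*d*p)
(M + V(E(6, -4)))/(-2578 + 3637) = (-2913 - 6*(-4)*(1 + 6))/(-2578 + 3637) = (-2913 - 6*(-4)*7)/1059 = (-2913 + 168)*(1/1059) = -2745*1/1059 = -915/353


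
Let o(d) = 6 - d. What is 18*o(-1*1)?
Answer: 126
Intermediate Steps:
18*o(-1*1) = 18*(6 - (-1)) = 18*(6 - 1*(-1)) = 18*(6 + 1) = 18*7 = 126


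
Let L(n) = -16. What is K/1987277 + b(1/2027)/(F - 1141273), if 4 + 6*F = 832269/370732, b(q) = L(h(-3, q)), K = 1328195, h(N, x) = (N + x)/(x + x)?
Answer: 3371878595633795969/5044979257041548975 ≈ 0.66836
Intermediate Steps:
h(N, x) = (N + x)/(2*x) (h(N, x) = (N + x)/((2*x)) = (N + x)*(1/(2*x)) = (N + x)/(2*x))
b(q) = -16
F = -650659/2224392 (F = -⅔ + (832269/370732)/6 = -⅔ + (832269*(1/370732))/6 = -⅔ + (⅙)*(832269/370732) = -⅔ + 277423/741464 = -650659/2224392 ≈ -0.29251)
K/1987277 + b(1/2027)/(F - 1141273) = 1328195/1987277 - 16/(-650659/2224392 - 1141273) = 1328195*(1/1987277) - 16/(-2538639181675/2224392) = 1328195/1987277 - 16*(-2224392/2538639181675) = 1328195/1987277 + 35590272/2538639181675 = 3371878595633795969/5044979257041548975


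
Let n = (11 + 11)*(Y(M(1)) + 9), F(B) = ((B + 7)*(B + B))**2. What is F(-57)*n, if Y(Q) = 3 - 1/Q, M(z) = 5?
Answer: 8434404000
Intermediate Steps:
F(B) = 4*B**2*(7 + B)**2 (F(B) = ((7 + B)*(2*B))**2 = (2*B*(7 + B))**2 = 4*B**2*(7 + B)**2)
n = 1298/5 (n = (11 + 11)*((3 - 1/5) + 9) = 22*((3 - 1*1/5) + 9) = 22*((3 - 1/5) + 9) = 22*(14/5 + 9) = 22*(59/5) = 1298/5 ≈ 259.60)
F(-57)*n = (4*(-57)**2*(7 - 57)**2)*(1298/5) = (4*3249*(-50)**2)*(1298/5) = (4*3249*2500)*(1298/5) = 32490000*(1298/5) = 8434404000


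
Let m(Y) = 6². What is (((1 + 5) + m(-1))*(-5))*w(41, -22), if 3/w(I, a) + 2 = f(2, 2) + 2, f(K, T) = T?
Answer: -315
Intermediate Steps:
w(I, a) = 3/2 (w(I, a) = 3/(-2 + (2 + 2)) = 3/(-2 + 4) = 3/2)
m(Y) = 36
(((1 + 5) + m(-1))*(-5))*w(41, -22) = (((1 + 5) + 36)*(-5))*(3/2) = ((6 + 36)*(-5))*(3/2) = (42*(-5))*(3/2) = -210*3/2 = -315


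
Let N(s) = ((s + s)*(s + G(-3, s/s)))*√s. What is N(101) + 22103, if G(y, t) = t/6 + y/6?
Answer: 22103 + 61004*√101/3 ≈ 2.2646e+5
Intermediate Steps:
G(y, t) = t/6 + y/6 (G(y, t) = t*(⅙) + y*(⅙) = t/6 + y/6)
N(s) = 2*s^(3/2)*(-⅓ + s) (N(s) = ((s + s)*(s + ((s/s)/6 + (⅙)*(-3))))*√s = ((2*s)*(s + ((⅙)*1 - ½)))*√s = ((2*s)*(s + (⅙ - ½)))*√s = ((2*s)*(s - ⅓))*√s = ((2*s)*(-⅓ + s))*√s = (2*s*(-⅓ + s))*√s = 2*s^(3/2)*(-⅓ + s))
N(101) + 22103 = 101^(3/2)*(-⅔ + 2*101) + 22103 = (101*√101)*(-⅔ + 202) + 22103 = (101*√101)*(604/3) + 22103 = 61004*√101/3 + 22103 = 22103 + 61004*√101/3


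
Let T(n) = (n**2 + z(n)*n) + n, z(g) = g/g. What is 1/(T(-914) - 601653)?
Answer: 1/231915 ≈ 4.3119e-6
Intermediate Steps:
z(g) = 1
T(n) = n**2 + 2*n (T(n) = (n**2 + 1*n) + n = (n**2 + n) + n = (n + n**2) + n = n**2 + 2*n)
1/(T(-914) - 601653) = 1/(-914*(2 - 914) - 601653) = 1/(-914*(-912) - 601653) = 1/(833568 - 601653) = 1/231915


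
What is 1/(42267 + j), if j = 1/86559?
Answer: 86559/3658589254 ≈ 2.3659e-5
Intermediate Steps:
j = 1/86559 ≈ 1.1553e-5
1/(42267 + j) = 1/(42267 + 1/86559) = 1/(3658589254/86559) = 86559/3658589254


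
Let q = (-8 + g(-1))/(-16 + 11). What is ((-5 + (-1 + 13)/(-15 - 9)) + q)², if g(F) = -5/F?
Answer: 2401/100 ≈ 24.010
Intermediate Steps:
q = ⅗ (q = (-8 - 5/(-1))/(-16 + 11) = (-8 - 5*(-1))/(-5) = (-8 + 5)*(-⅕) = -3*(-⅕) = ⅗ ≈ 0.60000)
((-5 + (-1 + 13)/(-15 - 9)) + q)² = ((-5 + (-1 + 13)/(-15 - 9)) + ⅗)² = ((-5 + 12/(-24)) + ⅗)² = ((-5 + 12*(-1/24)) + ⅗)² = ((-5 - ½) + ⅗)² = (-11/2 + ⅗)² = (-49/10)² = 2401/100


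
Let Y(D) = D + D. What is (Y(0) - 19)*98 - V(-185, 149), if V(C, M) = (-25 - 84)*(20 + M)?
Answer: 16559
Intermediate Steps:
Y(D) = 2*D
V(C, M) = -2180 - 109*M (V(C, M) = -109*(20 + M) = -2180 - 109*M)
(Y(0) - 19)*98 - V(-185, 149) = (2*0 - 19)*98 - (-2180 - 109*149) = (0 - 19)*98 - (-2180 - 16241) = -19*98 - 1*(-18421) = -1862 + 18421 = 16559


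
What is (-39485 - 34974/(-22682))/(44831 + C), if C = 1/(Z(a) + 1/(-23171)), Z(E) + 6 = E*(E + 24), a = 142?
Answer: -122255156782997965/138813093039245273 ≈ -0.88072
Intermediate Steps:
Z(E) = -6 + E*(24 + E) (Z(E) = -6 + E*(E + 24) = -6 + E*(24 + E))
C = 23171/546047785 (C = 1/((-6 + 142**2 + 24*142) + 1/(-23171)) = 1/((-6 + 20164 + 3408) - 1/23171) = 1/(23566 - 1/23171) = 1/(546047785/23171) = 23171/546047785 ≈ 4.2434e-5)
(-39485 - 34974/(-22682))/(44831 + C) = (-39485 - 34974/(-22682))/(44831 + 23171/546047785) = (-39485 - 34974*(-1/22682))/(24479868272506/546047785) = (-39485 + 17487/11341)*(546047785/24479868272506) = -447781898/11341*546047785/24479868272506 = -122255156782997965/138813093039245273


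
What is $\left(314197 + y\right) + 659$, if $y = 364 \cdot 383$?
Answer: $454268$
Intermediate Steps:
$y = 139412$
$\left(314197 + y\right) + 659 = \left(314197 + 139412\right) + 659 = 453609 + 659 = 454268$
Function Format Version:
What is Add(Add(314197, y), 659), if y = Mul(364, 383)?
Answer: 454268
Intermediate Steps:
y = 139412
Add(Add(314197, y), 659) = Add(Add(314197, 139412), 659) = Add(453609, 659) = 454268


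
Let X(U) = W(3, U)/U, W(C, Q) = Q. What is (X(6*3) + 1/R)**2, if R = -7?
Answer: 36/49 ≈ 0.73469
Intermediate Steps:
X(U) = 1 (X(U) = U/U = 1)
(X(6*3) + 1/R)**2 = (1 + 1/(-7))**2 = (1 - 1/7)**2 = (6/7)**2 = 36/49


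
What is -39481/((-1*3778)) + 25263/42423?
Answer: 590115359/53424698 ≈ 11.046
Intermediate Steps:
-39481/((-1*3778)) + 25263/42423 = -39481/(-3778) + 25263*(1/42423) = -39481*(-1/3778) + 8421/14141 = 39481/3778 + 8421/14141 = 590115359/53424698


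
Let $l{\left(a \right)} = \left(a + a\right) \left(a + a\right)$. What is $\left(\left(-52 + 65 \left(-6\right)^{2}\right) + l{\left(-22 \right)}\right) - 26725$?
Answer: $-22501$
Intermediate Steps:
$l{\left(a \right)} = 4 a^{2}$ ($l{\left(a \right)} = 2 a 2 a = 4 a^{2}$)
$\left(\left(-52 + 65 \left(-6\right)^{2}\right) + l{\left(-22 \right)}\right) - 26725 = \left(\left(-52 + 65 \left(-6\right)^{2}\right) + 4 \left(-22\right)^{2}\right) - 26725 = \left(\left(-52 + 65 \cdot 36\right) + 4 \cdot 484\right) - 26725 = \left(\left(-52 + 2340\right) + 1936\right) - 26725 = \left(2288 + 1936\right) - 26725 = 4224 - 26725 = -22501$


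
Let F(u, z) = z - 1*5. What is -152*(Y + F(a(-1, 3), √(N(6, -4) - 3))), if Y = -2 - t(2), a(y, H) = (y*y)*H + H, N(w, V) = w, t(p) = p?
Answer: 1368 - 152*√3 ≈ 1104.7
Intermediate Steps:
a(y, H) = H + H*y² (a(y, H) = y²*H + H = H*y² + H = H + H*y²)
F(u, z) = -5 + z (F(u, z) = z - 5 = -5 + z)
Y = -4 (Y = -2 - 1*2 = -2 - 2 = -4)
-152*(Y + F(a(-1, 3), √(N(6, -4) - 3))) = -152*(-4 + (-5 + √(6 - 3))) = -152*(-4 + (-5 + √3)) = -152*(-9 + √3) = 1368 - 152*√3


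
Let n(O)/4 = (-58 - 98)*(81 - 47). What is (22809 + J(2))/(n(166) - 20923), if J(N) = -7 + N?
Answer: -22804/42139 ≈ -0.54116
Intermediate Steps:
n(O) = -21216 (n(O) = 4*((-58 - 98)*(81 - 47)) = 4*(-156*34) = 4*(-5304) = -21216)
(22809 + J(2))/(n(166) - 20923) = (22809 + (-7 + 2))/(-21216 - 20923) = (22809 - 5)/(-42139) = 22804*(-1/42139) = -22804/42139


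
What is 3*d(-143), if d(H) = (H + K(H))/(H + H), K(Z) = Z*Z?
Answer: -213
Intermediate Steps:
K(Z) = Z²
d(H) = (H + H²)/(2*H) (d(H) = (H + H²)/(H + H) = (H + H²)/((2*H)) = (H + H²)*(1/(2*H)) = (H + H²)/(2*H))
3*d(-143) = 3*(½ + (½)*(-143)) = 3*(½ - 143/2) = 3*(-71) = -213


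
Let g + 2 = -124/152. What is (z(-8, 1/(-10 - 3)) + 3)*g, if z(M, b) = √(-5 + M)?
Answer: -321/38 - 107*I*√13/38 ≈ -8.4474 - 10.152*I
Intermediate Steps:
g = -107/38 (g = -2 - 124/152 = -2 - 124*1/152 = -2 - 31/38 = -107/38 ≈ -2.8158)
(z(-8, 1/(-10 - 3)) + 3)*g = (√(-5 - 8) + 3)*(-107/38) = (√(-13) + 3)*(-107/38) = (I*√13 + 3)*(-107/38) = (3 + I*√13)*(-107/38) = -321/38 - 107*I*√13/38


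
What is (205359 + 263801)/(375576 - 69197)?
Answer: 469160/306379 ≈ 1.5313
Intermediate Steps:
(205359 + 263801)/(375576 - 69197) = 469160/306379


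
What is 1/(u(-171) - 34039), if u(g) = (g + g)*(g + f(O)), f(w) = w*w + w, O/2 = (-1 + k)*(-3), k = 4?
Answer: -1/80209 ≈ -1.2467e-5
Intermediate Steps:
O = -18 (O = 2*((-1 + 4)*(-3)) = 2*(3*(-3)) = 2*(-9) = -18)
f(w) = w + w**2 (f(w) = w**2 + w = w + w**2)
u(g) = 2*g*(306 + g) (u(g) = (g + g)*(g - 18*(1 - 18)) = (2*g)*(g - 18*(-17)) = (2*g)*(g + 306) = (2*g)*(306 + g) = 2*g*(306 + g))
1/(u(-171) - 34039) = 1/(2*(-171)*(306 - 171) - 34039) = 1/(2*(-171)*135 - 34039) = 1/(-46170 - 34039) = 1/(-80209) = -1/80209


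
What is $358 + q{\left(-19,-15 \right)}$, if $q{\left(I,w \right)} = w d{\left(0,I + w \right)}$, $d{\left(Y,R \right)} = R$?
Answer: $868$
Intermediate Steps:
$q{\left(I,w \right)} = w \left(I + w\right)$
$358 + q{\left(-19,-15 \right)} = 358 - 15 \left(-19 - 15\right) = 358 - -510 = 358 + 510 = 868$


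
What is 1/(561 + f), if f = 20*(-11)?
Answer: 1/341 ≈ 0.0029326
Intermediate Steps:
f = -220
1/(561 + f) = 1/(561 - 220) = 1/341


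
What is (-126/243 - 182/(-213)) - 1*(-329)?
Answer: 631337/1917 ≈ 329.34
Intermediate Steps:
(-126/243 - 182/(-213)) - 1*(-329) = (-126*1/243 - 182*(-1/213)) + 329 = (-14/27 + 182/213) + 329 = 644/1917 + 329 = 631337/1917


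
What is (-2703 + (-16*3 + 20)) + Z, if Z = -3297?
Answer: -6028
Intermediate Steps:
(-2703 + (-16*3 + 20)) + Z = (-2703 + (-16*3 + 20)) - 3297 = (-2703 + (-48 + 20)) - 3297 = (-2703 - 28) - 3297 = -2731 - 3297 = -6028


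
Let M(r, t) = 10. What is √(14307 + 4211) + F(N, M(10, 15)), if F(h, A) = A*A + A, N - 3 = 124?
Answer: 110 + √18518 ≈ 246.08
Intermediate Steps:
N = 127 (N = 3 + 124 = 127)
F(h, A) = A + A² (F(h, A) = A² + A = A + A²)
√(14307 + 4211) + F(N, M(10, 15)) = √(14307 + 4211) + 10*(1 + 10) = √18518 + 10*11 = √18518 + 110 = 110 + √18518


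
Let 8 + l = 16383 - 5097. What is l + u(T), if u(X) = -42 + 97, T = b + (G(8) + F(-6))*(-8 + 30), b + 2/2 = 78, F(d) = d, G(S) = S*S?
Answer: 11333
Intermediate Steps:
G(S) = S²
b = 77 (b = -1 + 78 = 77)
l = 11278 (l = -8 + (16383 - 5097) = -8 + 11286 = 11278)
T = 1353 (T = 77 + (8² - 6)*(-8 + 30) = 77 + (64 - 6)*22 = 77 + 58*22 = 77 + 1276 = 1353)
u(X) = 55
l + u(T) = 11278 + 55 = 11333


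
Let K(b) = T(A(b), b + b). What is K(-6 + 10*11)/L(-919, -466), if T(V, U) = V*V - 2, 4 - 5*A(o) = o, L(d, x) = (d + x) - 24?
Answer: -398/1409 ≈ -0.28247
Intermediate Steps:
L(d, x) = -24 + d + x
A(o) = ⅘ - o/5
T(V, U) = -2 + V² (T(V, U) = V² - 2 = -2 + V²)
K(b) = -2 + (⅘ - b/5)²
K(-6 + 10*11)/L(-919, -466) = (-2 + (-4 + (-6 + 10*11))²/25)/(-24 - 919 - 466) = (-2 + (-4 + (-6 + 110))²/25)/(-1409) = (-2 + (-4 + 104)²/25)*(-1/1409) = (-2 + (1/25)*100²)*(-1/1409) = (-2 + (1/25)*10000)*(-1/1409) = (-2 + 400)*(-1/1409) = 398*(-1/1409) = -398/1409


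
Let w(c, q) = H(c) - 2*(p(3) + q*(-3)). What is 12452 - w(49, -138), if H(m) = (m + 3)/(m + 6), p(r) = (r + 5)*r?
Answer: 732988/55 ≈ 13327.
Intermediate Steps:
p(r) = r*(5 + r) (p(r) = (5 + r)*r = r*(5 + r))
H(m) = (3 + m)/(6 + m)
w(c, q) = -48 + 6*q + (3 + c)/(6 + c) (w(c, q) = (3 + c)/(6 + c) - 2*(3*(5 + 3) + q*(-3)) = (3 + c)/(6 + c) - 2*(3*8 - 3*q) = (3 + c)/(6 + c) - 2*(24 - 3*q) = (3 + c)/(6 + c) + (-48 + 6*q) = -48 + 6*q + (3 + c)/(6 + c))
12452 - w(49, -138) = 12452 - (3 + 49 + 6*(-8 - 138)*(6 + 49))/(6 + 49) = 12452 - (3 + 49 + 6*(-146)*55)/55 = 12452 - (3 + 49 - 48180)/55 = 12452 - (-48128)/55 = 12452 - 1*(-48128/55) = 12452 + 48128/55 = 732988/55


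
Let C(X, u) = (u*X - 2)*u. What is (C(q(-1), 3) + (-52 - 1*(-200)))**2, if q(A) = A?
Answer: 17689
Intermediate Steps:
C(X, u) = u*(-2 + X*u) (C(X, u) = (X*u - 2)*u = (-2 + X*u)*u = u*(-2 + X*u))
(C(q(-1), 3) + (-52 - 1*(-200)))**2 = (3*(-2 - 1*3) + (-52 - 1*(-200)))**2 = (3*(-2 - 3) + (-52 + 200))**2 = (3*(-5) + 148)**2 = (-15 + 148)**2 = 133**2 = 17689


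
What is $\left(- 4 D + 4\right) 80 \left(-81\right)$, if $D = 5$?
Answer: $103680$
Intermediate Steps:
$\left(- 4 D + 4\right) 80 \left(-81\right) = \left(\left(-4\right) 5 + 4\right) 80 \left(-81\right) = \left(-20 + 4\right) 80 \left(-81\right) = \left(-16\right) 80 \left(-81\right) = \left(-1280\right) \left(-81\right) = 103680$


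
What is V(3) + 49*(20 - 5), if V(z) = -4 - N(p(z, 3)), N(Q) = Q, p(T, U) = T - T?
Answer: 731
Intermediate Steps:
p(T, U) = 0
V(z) = -4 (V(z) = -4 - 1*0 = -4 + 0 = -4)
V(3) + 49*(20 - 5) = -4 + 49*(20 - 5) = -4 + 49*15 = -4 + 735 = 731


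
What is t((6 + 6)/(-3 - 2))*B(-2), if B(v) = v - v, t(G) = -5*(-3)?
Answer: 0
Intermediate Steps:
t(G) = 15
B(v) = 0
t((6 + 6)/(-3 - 2))*B(-2) = 15*0 = 0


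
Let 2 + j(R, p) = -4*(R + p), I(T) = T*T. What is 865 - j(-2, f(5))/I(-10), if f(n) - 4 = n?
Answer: 8653/10 ≈ 865.30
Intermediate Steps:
I(T) = T²
f(n) = 4 + n
j(R, p) = -2 - 4*R - 4*p (j(R, p) = -2 - 4*(R + p) = -2 + (-4*R - 4*p) = -2 - 4*R - 4*p)
865 - j(-2, f(5))/I(-10) = 865 - (-2 - 4*(-2) - 4*(4 + 5))/((-10)²) = 865 - (-2 + 8 - 4*9)/100 = 865 - (-2 + 8 - 36)/100 = 865 - (-30)/100 = 865 - 1*(-3/10) = 865 + 3/10 = 8653/10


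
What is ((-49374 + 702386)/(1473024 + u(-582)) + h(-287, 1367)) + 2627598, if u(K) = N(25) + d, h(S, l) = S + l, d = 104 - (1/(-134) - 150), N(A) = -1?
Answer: 518951382398290/197419119 ≈ 2.6287e+6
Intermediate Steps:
d = 34037/134 (d = 104 - (-1/134 - 150) = 104 - 1*(-20101/134) = 104 + 20101/134 = 34037/134 ≈ 254.01)
u(K) = 33903/134 (u(K) = -1 + 34037/134 = 33903/134)
((-49374 + 702386)/(1473024 + u(-582)) + h(-287, 1367)) + 2627598 = ((-49374 + 702386)/(1473024 + 33903/134) + (-287 + 1367)) + 2627598 = (653012/(197419119/134) + 1080) + 2627598 = (653012*(134/197419119) + 1080) + 2627598 = (87503608/197419119 + 1080) + 2627598 = 213300152128/197419119 + 2627598 = 518951382398290/197419119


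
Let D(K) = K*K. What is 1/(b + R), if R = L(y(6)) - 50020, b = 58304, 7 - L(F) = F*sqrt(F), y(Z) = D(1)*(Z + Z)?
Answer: 8291/68738953 + 24*sqrt(3)/68738953 ≈ 0.00012122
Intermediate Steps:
D(K) = K**2
y(Z) = 2*Z (y(Z) = 1**2*(Z + Z) = 1*(2*Z) = 2*Z)
L(F) = 7 - F**(3/2) (L(F) = 7 - F*sqrt(F) = 7 - F**(3/2))
R = -50013 - 24*sqrt(3) (R = (7 - (2*6)**(3/2)) - 50020 = (7 - 12**(3/2)) - 50020 = (7 - 24*sqrt(3)) - 50020 = -50013 - 24*sqrt(3) ≈ -50055.)
1/(b + R) = 1/(58304 + (-50013 - 24*sqrt(3))) = 1/(8291 - 24*sqrt(3))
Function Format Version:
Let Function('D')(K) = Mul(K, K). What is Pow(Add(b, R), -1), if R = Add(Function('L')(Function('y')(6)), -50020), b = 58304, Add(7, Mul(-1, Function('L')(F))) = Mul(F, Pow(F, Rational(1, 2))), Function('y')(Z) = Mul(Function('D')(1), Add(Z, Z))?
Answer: Add(Rational(8291, 68738953), Mul(Rational(24, 68738953), Pow(3, Rational(1, 2)))) ≈ 0.00012122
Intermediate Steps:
Function('D')(K) = Pow(K, 2)
Function('y')(Z) = Mul(2, Z) (Function('y')(Z) = Mul(Pow(1, 2), Add(Z, Z)) = Mul(1, Mul(2, Z)) = Mul(2, Z))
Function('L')(F) = Add(7, Mul(-1, Pow(F, Rational(3, 2)))) (Function('L')(F) = Add(7, Mul(-1, Mul(F, Pow(F, Rational(1, 2))))) = Add(7, Mul(-1, Pow(F, Rational(3, 2)))))
R = Add(-50013, Mul(-24, Pow(3, Rational(1, 2)))) (R = Add(Add(7, Mul(-1, Pow(Mul(2, 6), Rational(3, 2)))), -50020) = Add(Add(7, Mul(-1, Pow(12, Rational(3, 2)))), -50020) = Add(Add(7, Mul(-1, Mul(24, Pow(3, Rational(1, 2))))), -50020) = Add(Add(7, Mul(-24, Pow(3, Rational(1, 2)))), -50020) = Add(-50013, Mul(-24, Pow(3, Rational(1, 2)))) ≈ -50055.)
Pow(Add(b, R), -1) = Pow(Add(58304, Add(-50013, Mul(-24, Pow(3, Rational(1, 2))))), -1) = Pow(Add(8291, Mul(-24, Pow(3, Rational(1, 2)))), -1)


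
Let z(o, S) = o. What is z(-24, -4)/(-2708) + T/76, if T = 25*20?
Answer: 84739/12863 ≈ 6.5878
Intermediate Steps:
T = 500
z(-24, -4)/(-2708) + T/76 = -24/(-2708) + 500/76 = -24*(-1/2708) + 500*(1/76) = 6/677 + 125/19 = 84739/12863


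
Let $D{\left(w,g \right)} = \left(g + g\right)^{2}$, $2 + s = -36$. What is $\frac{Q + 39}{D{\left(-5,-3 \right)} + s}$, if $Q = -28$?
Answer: $- \frac{11}{2} \approx -5.5$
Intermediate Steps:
$s = -38$ ($s = -2 - 36 = -38$)
$D{\left(w,g \right)} = 4 g^{2}$ ($D{\left(w,g \right)} = \left(2 g\right)^{2} = 4 g^{2}$)
$\frac{Q + 39}{D{\left(-5,-3 \right)} + s} = \frac{-28 + 39}{4 \left(-3\right)^{2} - 38} = \frac{1}{4 \cdot 9 - 38} \cdot 11 = \frac{1}{36 - 38} \cdot 11 = \frac{1}{-2} \cdot 11 = \left(- \frac{1}{2}\right) 11 = - \frac{11}{2}$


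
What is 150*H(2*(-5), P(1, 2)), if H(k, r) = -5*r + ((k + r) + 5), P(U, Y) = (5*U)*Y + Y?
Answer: -7950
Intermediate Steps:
P(U, Y) = Y + 5*U*Y (P(U, Y) = 5*U*Y + Y = Y + 5*U*Y)
H(k, r) = 5 + k - 4*r (H(k, r) = -5*r + (5 + k + r) = 5 + k - 4*r)
150*H(2*(-5), P(1, 2)) = 150*(5 + 2*(-5) - 8*(1 + 5*1)) = 150*(5 - 10 - 8*(1 + 5)) = 150*(5 - 10 - 8*6) = 150*(5 - 10 - 4*12) = 150*(5 - 10 - 48) = 150*(-53) = -7950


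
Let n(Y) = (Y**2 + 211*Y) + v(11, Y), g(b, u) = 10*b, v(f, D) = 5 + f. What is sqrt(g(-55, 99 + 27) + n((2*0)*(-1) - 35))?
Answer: I*sqrt(6694) ≈ 81.817*I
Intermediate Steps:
n(Y) = 16 + Y**2 + 211*Y (n(Y) = (Y**2 + 211*Y) + (5 + 11) = (Y**2 + 211*Y) + 16 = 16 + Y**2 + 211*Y)
sqrt(g(-55, 99 + 27) + n((2*0)*(-1) - 35)) = sqrt(10*(-55) + (16 + ((2*0)*(-1) - 35)**2 + 211*((2*0)*(-1) - 35))) = sqrt(-550 + (16 + (0*(-1) - 35)**2 + 211*(0*(-1) - 35))) = sqrt(-550 + (16 + (0 - 35)**2 + 211*(0 - 35))) = sqrt(-550 + (16 + (-35)**2 + 211*(-35))) = sqrt(-550 + (16 + 1225 - 7385)) = sqrt(-550 - 6144) = sqrt(-6694) = I*sqrt(6694)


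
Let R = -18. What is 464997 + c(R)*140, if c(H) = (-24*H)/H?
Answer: 461637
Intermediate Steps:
c(H) = -24
464997 + c(R)*140 = 464997 - 24*140 = 464997 - 3360 = 461637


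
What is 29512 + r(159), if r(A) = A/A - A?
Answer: 29354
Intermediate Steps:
r(A) = 1 - A
29512 + r(159) = 29512 + (1 - 1*159) = 29512 + (1 - 159) = 29512 - 158 = 29354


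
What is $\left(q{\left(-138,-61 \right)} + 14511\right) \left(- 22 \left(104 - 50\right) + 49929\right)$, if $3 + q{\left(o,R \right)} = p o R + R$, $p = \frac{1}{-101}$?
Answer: $\frac{70709982189}{101} \approx 7.001 \cdot 10^{8}$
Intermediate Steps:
$p = - \frac{1}{101} \approx -0.009901$
$q{\left(o,R \right)} = -3 + R - \frac{R o}{101}$ ($q{\left(o,R \right)} = -3 + \left(- \frac{o}{101} R + R\right) = -3 - \left(- R + \frac{R o}{101}\right) = -3 + R - \frac{R o}{101}$)
$\left(q{\left(-138,-61 \right)} + 14511\right) \left(- 22 \left(104 - 50\right) + 49929\right) = \left(\left(-3 - 61 - \left(- \frac{61}{101}\right) \left(-138\right)\right) + 14511\right) \left(- 22 \left(104 - 50\right) + 49929\right) = \left(\left(-3 - 61 - \frac{8418}{101}\right) + 14511\right) \left(\left(-22\right) 54 + 49929\right) = \left(- \frac{14882}{101} + 14511\right) \left(-1188 + 49929\right) = \frac{1450729}{101} \cdot 48741 = \frac{70709982189}{101}$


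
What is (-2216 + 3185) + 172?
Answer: 1141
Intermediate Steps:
(-2216 + 3185) + 172 = 969 + 172 = 1141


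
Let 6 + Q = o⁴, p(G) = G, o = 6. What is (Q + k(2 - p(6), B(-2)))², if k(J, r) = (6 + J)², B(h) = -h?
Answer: 1674436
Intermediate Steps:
Q = 1290 (Q = -6 + 6⁴ = -6 + 1296 = 1290)
(Q + k(2 - p(6), B(-2)))² = (1290 + (6 + (2 - 1*6))²)² = (1290 + (6 + (2 - 6))²)² = (1290 + (6 - 4)²)² = (1290 + 2²)² = (1290 + 4)² = 1294² = 1674436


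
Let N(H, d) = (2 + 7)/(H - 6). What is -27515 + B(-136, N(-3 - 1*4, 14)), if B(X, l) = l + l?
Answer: -357713/13 ≈ -27516.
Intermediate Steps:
N(H, d) = 9/(-6 + H)
B(X, l) = 2*l
-27515 + B(-136, N(-3 - 1*4, 14)) = -27515 + 2*(9/(-6 + (-3 - 1*4))) = -27515 + 2*(9/(-6 + (-3 - 4))) = -27515 + 2*(9/(-6 - 7)) = -27515 + 2*(9/(-13)) = -27515 + 2*(9*(-1/13)) = -27515 + 2*(-9/13) = -27515 - 18/13 = -357713/13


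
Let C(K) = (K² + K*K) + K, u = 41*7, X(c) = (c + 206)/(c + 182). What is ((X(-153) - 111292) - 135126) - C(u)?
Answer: -11931794/29 ≈ -4.1144e+5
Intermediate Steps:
X(c) = (206 + c)/(182 + c)
u = 287
C(K) = K + 2*K² (C(K) = (K² + K²) + K = 2*K² + K = K + 2*K²)
((X(-153) - 111292) - 135126) - C(u) = (((206 - 153)/(182 - 153) - 111292) - 135126) - 287*(1 + 2*287) = ((53/29 - 111292) - 135126) - 287*(1 + 574) = (((1/29)*53 - 111292) - 135126) - 287*575 = ((53/29 - 111292) - 135126) - 1*165025 = (-3227415/29 - 135126) - 165025 = -7146069/29 - 165025 = -11931794/29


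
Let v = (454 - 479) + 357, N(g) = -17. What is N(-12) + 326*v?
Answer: 108215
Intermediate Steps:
v = 332 (v = -25 + 357 = 332)
N(-12) + 326*v = -17 + 326*332 = -17 + 108232 = 108215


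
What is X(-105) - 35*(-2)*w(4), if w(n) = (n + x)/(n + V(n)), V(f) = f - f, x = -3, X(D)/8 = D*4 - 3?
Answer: -6733/2 ≈ -3366.5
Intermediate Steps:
X(D) = -24 + 32*D (X(D) = 8*(D*4 - 3) = 8*(4*D - 3) = 8*(-3 + 4*D) = -24 + 32*D)
V(f) = 0
w(n) = (-3 + n)/n (w(n) = (n - 3)/(n + 0) = (-3 + n)/n)
X(-105) - 35*(-2)*w(4) = (-24 + 32*(-105)) - 35*(-2)*(-3 + 4)/4 = (-24 - 3360) - (-70)*(¼)*1 = -3384 - (-70)/4 = -3384 - 1*(-35/2) = -3384 + 35/2 = -6733/2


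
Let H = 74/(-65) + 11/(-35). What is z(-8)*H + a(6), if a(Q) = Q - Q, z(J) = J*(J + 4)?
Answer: -21152/455 ≈ -46.488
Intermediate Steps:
z(J) = J*(4 + J)
H = -661/455 (H = 74*(-1/65) + 11*(-1/35) = -74/65 - 11/35 = -661/455 ≈ -1.4527)
a(Q) = 0
z(-8)*H + a(6) = -8*(4 - 8)*(-661/455) + 0 = -8*(-4)*(-661/455) + 0 = 32*(-661/455) + 0 = -21152/455 + 0 = -21152/455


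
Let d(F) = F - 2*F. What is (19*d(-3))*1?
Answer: 57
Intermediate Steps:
d(F) = -F
(19*d(-3))*1 = (19*(-1*(-3)))*1 = (19*3)*1 = 57*1 = 57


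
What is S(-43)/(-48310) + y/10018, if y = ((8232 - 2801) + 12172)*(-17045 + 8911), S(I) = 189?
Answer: -3458581529011/241984790 ≈ -14293.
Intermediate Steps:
y = -143182802 (y = (5431 + 12172)*(-8134) = 17603*(-8134) = -143182802)
S(-43)/(-48310) + y/10018 = 189/(-48310) - 143182802/10018 = 189*(-1/48310) - 143182802*1/10018 = -189/48310 - 71591401/5009 = -3458581529011/241984790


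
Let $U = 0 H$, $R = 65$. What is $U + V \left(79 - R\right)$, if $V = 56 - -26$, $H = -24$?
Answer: $1148$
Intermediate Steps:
$V = 82$ ($V = 56 + 26 = 82$)
$U = 0$ ($U = 0 \left(-24\right) = 0$)
$U + V \left(79 - R\right) = 0 + 82 \left(79 - 65\right) = 0 + 82 \cdot 14 = 0 + 1148 = 1148$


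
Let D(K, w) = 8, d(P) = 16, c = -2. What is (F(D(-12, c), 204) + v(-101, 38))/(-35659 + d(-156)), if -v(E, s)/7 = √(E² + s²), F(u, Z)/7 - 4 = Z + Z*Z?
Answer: -292768/35643 + 7*√11645/35643 ≈ -8.1927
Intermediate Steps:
F(u, Z) = 28 + 7*Z + 7*Z² (F(u, Z) = 28 + 7*(Z + Z*Z) = 28 + 7*(Z + Z²) = 28 + (7*Z + 7*Z²) = 28 + 7*Z + 7*Z²)
v(E, s) = -7*√(E² + s²)
(F(D(-12, c), 204) + v(-101, 38))/(-35659 + d(-156)) = ((28 + 7*204 + 7*204²) - 7*√((-101)² + 38²))/(-35659 + 16) = ((28 + 1428 + 7*41616) - 7*√(10201 + 1444))/(-35643) = ((28 + 1428 + 291312) - 7*√11645)*(-1/35643) = (292768 - 7*√11645)*(-1/35643) = -292768/35643 + 7*√11645/35643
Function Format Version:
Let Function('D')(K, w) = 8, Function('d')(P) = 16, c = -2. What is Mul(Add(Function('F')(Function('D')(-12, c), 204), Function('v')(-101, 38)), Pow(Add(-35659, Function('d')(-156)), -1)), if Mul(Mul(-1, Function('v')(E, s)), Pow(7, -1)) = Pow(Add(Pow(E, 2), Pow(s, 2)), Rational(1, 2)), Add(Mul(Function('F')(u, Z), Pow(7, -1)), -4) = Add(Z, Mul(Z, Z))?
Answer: Add(Rational(-292768, 35643), Mul(Rational(7, 35643), Pow(11645, Rational(1, 2)))) ≈ -8.1927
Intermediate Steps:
Function('F')(u, Z) = Add(28, Mul(7, Z), Mul(7, Pow(Z, 2))) (Function('F')(u, Z) = Add(28, Mul(7, Add(Z, Mul(Z, Z)))) = Add(28, Mul(7, Add(Z, Pow(Z, 2)))) = Add(28, Add(Mul(7, Z), Mul(7, Pow(Z, 2)))) = Add(28, Mul(7, Z), Mul(7, Pow(Z, 2))))
Function('v')(E, s) = Mul(-7, Pow(Add(Pow(E, 2), Pow(s, 2)), Rational(1, 2)))
Mul(Add(Function('F')(Function('D')(-12, c), 204), Function('v')(-101, 38)), Pow(Add(-35659, Function('d')(-156)), -1)) = Mul(Add(Add(28, Mul(7, 204), Mul(7, Pow(204, 2))), Mul(-7, Pow(Add(Pow(-101, 2), Pow(38, 2)), Rational(1, 2)))), Pow(Add(-35659, 16), -1)) = Mul(Add(Add(28, 1428, Mul(7, 41616)), Mul(-7, Pow(Add(10201, 1444), Rational(1, 2)))), Pow(-35643, -1)) = Mul(Add(Add(28, 1428, 291312), Mul(-7, Pow(11645, Rational(1, 2)))), Rational(-1, 35643)) = Mul(Add(292768, Mul(-7, Pow(11645, Rational(1, 2)))), Rational(-1, 35643)) = Add(Rational(-292768, 35643), Mul(Rational(7, 35643), Pow(11645, Rational(1, 2))))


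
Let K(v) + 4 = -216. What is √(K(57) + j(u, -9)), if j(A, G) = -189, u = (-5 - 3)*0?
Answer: I*√409 ≈ 20.224*I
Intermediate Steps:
u = 0 (u = -8*0 = 0)
K(v) = -220 (K(v) = -4 - 216 = -220)
√(K(57) + j(u, -9)) = √(-220 - 189) = √(-409) = I*√409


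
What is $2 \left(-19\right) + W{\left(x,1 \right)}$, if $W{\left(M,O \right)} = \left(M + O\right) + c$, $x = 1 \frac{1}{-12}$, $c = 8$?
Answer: $- \frac{349}{12} \approx -29.083$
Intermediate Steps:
$x = - \frac{1}{12}$ ($x = 1 \left(- \frac{1}{12}\right) = - \frac{1}{12} \approx -0.083333$)
$W{\left(M,O \right)} = 8 + M + O$ ($W{\left(M,O \right)} = \left(M + O\right) + 8 = 8 + M + O$)
$2 \left(-19\right) + W{\left(x,1 \right)} = 2 \left(-19\right) + \left(8 - \frac{1}{12} + 1\right) = -38 + \frac{107}{12} = - \frac{349}{12}$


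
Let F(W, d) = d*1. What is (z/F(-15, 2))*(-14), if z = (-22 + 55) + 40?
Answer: -511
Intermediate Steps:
F(W, d) = d
z = 73 (z = 33 + 40 = 73)
(z/F(-15, 2))*(-14) = (73/2)*(-14) = -511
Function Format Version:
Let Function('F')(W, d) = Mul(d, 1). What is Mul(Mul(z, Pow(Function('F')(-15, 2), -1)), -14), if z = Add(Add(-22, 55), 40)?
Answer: -511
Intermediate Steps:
Function('F')(W, d) = d
z = 73 (z = Add(33, 40) = 73)
Mul(Mul(z, Pow(Function('F')(-15, 2), -1)), -14) = Mul(Mul(73, Pow(2, -1)), -14) = Mul(Mul(73, Rational(1, 2)), -14) = Mul(Rational(73, 2), -14) = -511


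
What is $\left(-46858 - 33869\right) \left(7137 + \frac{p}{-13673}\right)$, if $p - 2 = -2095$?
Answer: $- \frac{7877848755738}{13673} \approx -5.7616 \cdot 10^{8}$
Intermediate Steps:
$p = -2093$ ($p = 2 - 2095 = -2093$)
$\left(-46858 - 33869\right) \left(7137 + \frac{p}{-13673}\right) = \left(-46858 - 33869\right) \left(7137 - \frac{2093}{-13673}\right) = - 80727 \left(7137 - - \frac{2093}{13673}\right) = - 80727 \left(7137 + \frac{2093}{13673}\right) = \left(-80727\right) \frac{97586294}{13673} = - \frac{7877848755738}{13673}$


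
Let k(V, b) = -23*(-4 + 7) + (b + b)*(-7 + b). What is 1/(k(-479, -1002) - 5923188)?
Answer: -1/3901221 ≈ -2.5633e-7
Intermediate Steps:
k(V, b) = -69 + 2*b*(-7 + b) (k(V, b) = -23*3 + (2*b)*(-7 + b) = -69 + 2*b*(-7 + b))
1/(k(-479, -1002) - 5923188) = 1/((-69 - 14*(-1002) + 2*(-1002)**2) - 5923188) = 1/((-69 + 14028 + 2*1004004) - 5923188) = 1/((-69 + 14028 + 2008008) - 5923188) = 1/(2021967 - 5923188) = 1/(-3901221) = -1/3901221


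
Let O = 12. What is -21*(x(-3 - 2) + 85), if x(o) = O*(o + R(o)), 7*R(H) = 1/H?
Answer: -2589/5 ≈ -517.80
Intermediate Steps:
R(H) = 1/(7*H) (R(H) = (1/H)/7 = 1/(7*H))
x(o) = 12*o + 12/(7*o) (x(o) = 12*(o + 1/(7*o)) = 12*o + 12/(7*o))
-21*(x(-3 - 2) + 85) = -21*((12*(-3 - 2) + 12/(7*(-3 - 2))) + 85) = -21*((12*(-5) + (12/7)/(-5)) + 85) = -21*((-60 + (12/7)*(-⅕)) + 85) = -21*((-60 - 12/35) + 85) = -21*(-2112/35 + 85) = -21*863/35 = -2589/5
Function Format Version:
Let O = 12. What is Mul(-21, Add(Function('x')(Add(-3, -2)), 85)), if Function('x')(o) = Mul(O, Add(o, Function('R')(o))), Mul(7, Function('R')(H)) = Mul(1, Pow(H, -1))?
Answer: Rational(-2589, 5) ≈ -517.80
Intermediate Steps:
Function('R')(H) = Mul(Rational(1, 7), Pow(H, -1)) (Function('R')(H) = Mul(Rational(1, 7), Mul(1, Pow(H, -1))) = Mul(Rational(1, 7), Pow(H, -1)))
Function('x')(o) = Add(Mul(12, o), Mul(Rational(12, 7), Pow(o, -1))) (Function('x')(o) = Mul(12, Add(o, Mul(Rational(1, 7), Pow(o, -1)))) = Add(Mul(12, o), Mul(Rational(12, 7), Pow(o, -1))))
Mul(-21, Add(Function('x')(Add(-3, -2)), 85)) = Mul(-21, Add(Add(Mul(12, Add(-3, -2)), Mul(Rational(12, 7), Pow(Add(-3, -2), -1))), 85)) = Mul(-21, Add(Add(Mul(12, -5), Mul(Rational(12, 7), Pow(-5, -1))), 85)) = Mul(-21, Add(Add(-60, Mul(Rational(12, 7), Rational(-1, 5))), 85)) = Mul(-21, Add(Add(-60, Rational(-12, 35)), 85)) = Mul(-21, Add(Rational(-2112, 35), 85)) = Mul(-21, Rational(863, 35)) = Rational(-2589, 5)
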